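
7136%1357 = 351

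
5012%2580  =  2432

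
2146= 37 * 58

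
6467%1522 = 379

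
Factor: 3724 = 2^2 *7^2*19^1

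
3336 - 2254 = 1082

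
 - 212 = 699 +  - 911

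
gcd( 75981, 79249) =817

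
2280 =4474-2194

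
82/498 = 41/249 = 0.16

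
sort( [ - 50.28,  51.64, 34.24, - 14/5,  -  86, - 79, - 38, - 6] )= [-86,-79,  -  50.28,  -  38,-6, - 14/5,34.24,51.64] 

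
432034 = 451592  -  19558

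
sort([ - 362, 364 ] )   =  [ - 362, 364 ] 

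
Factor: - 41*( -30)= 2^1*3^1*5^1 * 41^1 =1230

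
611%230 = 151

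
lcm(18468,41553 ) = 166212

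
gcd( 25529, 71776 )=1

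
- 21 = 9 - 30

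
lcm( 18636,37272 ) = 37272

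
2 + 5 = 7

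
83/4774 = 83/4774 = 0.02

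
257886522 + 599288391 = 857174913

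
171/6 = 28 + 1/2=28.50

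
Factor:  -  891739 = -431^1*2069^1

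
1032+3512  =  4544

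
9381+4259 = 13640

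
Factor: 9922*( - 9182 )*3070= -2^3*5^1*11^2*41^1*307^1*4591^1 = - 279688678280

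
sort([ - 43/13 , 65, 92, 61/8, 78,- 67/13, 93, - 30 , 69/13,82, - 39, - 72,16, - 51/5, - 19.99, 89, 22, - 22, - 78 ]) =[ - 78, - 72, - 39, - 30, - 22, - 19.99, - 51/5,-67/13, - 43/13 , 69/13,61/8,  16  ,  22,65, 78, 82, 89, 92, 93]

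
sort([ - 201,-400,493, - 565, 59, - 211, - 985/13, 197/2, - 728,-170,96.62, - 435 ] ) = [ - 728, - 565, - 435, - 400,  -  211, - 201, - 170, - 985/13,  59, 96.62, 197/2,493]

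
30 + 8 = 38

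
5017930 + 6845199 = 11863129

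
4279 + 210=4489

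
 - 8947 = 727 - 9674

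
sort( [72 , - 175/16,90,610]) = [ - 175/16, 72, 90 , 610 ]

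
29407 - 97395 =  - 67988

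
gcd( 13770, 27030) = 510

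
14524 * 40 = 580960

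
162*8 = 1296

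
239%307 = 239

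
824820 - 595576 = 229244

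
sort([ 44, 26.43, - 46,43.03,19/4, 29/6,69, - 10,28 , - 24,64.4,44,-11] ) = [ - 46, - 24, - 11,  -  10, 19/4,29/6 , 26.43,28,43.03,44, 44, 64.4,69 ] 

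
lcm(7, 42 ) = 42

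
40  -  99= - 59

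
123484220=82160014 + 41324206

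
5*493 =2465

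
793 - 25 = 768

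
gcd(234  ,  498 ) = 6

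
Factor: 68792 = 2^3 *8599^1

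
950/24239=950/24239 = 0.04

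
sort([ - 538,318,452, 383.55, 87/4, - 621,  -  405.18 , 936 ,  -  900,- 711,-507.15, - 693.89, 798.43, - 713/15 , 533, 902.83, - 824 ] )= [ - 900, - 824 ,-711 , - 693.89,-621, - 538, - 507.15,- 405.18, - 713/15, 87/4, 318, 383.55, 452,  533, 798.43, 902.83,936 ] 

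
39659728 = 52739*752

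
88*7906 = 695728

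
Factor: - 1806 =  - 2^1 * 3^1*7^1*43^1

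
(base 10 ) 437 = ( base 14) 233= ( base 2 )110110101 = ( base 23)J0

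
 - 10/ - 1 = 10 + 0/1 =10.00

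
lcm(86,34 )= 1462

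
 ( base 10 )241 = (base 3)22221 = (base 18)D7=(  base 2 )11110001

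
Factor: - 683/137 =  - 137^(-1)*683^1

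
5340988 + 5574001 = 10914989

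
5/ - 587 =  - 1 + 582/587  =  - 0.01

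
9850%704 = 698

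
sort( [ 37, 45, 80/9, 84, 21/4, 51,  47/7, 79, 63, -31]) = [ - 31, 21/4, 47/7, 80/9, 37, 45,51 , 63, 79, 84] 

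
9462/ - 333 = - 3154/111 = -  28.41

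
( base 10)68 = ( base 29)2a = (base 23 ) 2M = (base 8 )104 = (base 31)26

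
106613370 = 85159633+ 21453737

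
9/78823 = 9/78823 = 0.00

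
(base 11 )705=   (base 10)852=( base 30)sc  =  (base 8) 1524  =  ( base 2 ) 1101010100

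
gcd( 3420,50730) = 570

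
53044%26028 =988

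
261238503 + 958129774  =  1219368277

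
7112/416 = 17 + 5/52  =  17.10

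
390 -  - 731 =1121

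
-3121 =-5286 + 2165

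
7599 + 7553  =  15152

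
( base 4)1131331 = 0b1011101111101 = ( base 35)4vs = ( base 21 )dd7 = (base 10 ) 6013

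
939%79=70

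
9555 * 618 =5904990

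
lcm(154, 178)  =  13706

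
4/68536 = 1/17134 = 0.00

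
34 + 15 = 49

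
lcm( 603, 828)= 55476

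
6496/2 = 3248= 3248.00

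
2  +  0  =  2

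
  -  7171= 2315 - 9486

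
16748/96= 174 + 11/24 = 174.46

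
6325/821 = 7  +  578/821   =  7.70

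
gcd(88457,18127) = 1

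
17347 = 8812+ 8535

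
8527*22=187594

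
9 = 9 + 0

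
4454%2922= 1532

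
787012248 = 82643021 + 704369227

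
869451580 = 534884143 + 334567437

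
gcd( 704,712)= 8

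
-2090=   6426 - 8516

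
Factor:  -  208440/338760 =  -579/941 = -3^1 *193^1*941^(-1)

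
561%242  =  77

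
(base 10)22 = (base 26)M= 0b10110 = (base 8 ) 26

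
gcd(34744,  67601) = 1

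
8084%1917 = 416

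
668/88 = 167/22 = 7.59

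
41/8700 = 41/8700 = 0.00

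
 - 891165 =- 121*7365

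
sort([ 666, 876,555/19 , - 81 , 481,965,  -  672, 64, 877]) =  [-672, - 81, 555/19,64,  481, 666,876 , 877,965]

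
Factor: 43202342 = 2^1* 21601171^1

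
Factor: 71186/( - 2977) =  - 2^1*13^ (  -  1 )* 229^(-1) * 35593^1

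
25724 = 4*6431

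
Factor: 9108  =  2^2*3^2 * 11^1*23^1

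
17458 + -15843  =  1615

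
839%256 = 71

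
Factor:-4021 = -4021^1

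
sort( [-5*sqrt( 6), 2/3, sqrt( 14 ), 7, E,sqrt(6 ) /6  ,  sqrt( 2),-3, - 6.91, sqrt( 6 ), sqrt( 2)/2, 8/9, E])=[-5*sqrt ( 6), - 6.91, - 3,sqrt( 6 ) /6, 2/3, sqrt( 2) /2,8/9,sqrt(2 ), sqrt (6 ), E, E,sqrt ( 14 ),7]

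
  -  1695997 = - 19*89263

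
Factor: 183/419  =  3^1*61^1 * 419^( -1 ) 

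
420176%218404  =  201772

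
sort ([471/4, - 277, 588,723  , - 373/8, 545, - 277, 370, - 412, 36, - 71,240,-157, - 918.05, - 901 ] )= [ - 918.05,-901, -412, - 277,-277, - 157,-71, - 373/8,36, 471/4,  240, 370, 545, 588 , 723]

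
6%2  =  0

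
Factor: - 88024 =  - 2^3*11003^1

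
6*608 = 3648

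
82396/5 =82396/5  =  16479.20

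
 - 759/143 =  -  6  +  9/13 = - 5.31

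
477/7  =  68 + 1/7 = 68.14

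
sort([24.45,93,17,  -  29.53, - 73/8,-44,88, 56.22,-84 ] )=[-84,-44,  -  29.53,-73/8,17,  24.45,56.22,88, 93]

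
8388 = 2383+6005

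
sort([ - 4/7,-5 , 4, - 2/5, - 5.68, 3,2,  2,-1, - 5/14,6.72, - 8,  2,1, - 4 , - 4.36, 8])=[ - 8,-5.68, - 5, - 4.36, - 4,-1, - 4/7, - 2/5, - 5/14,  1, 2,2, 2 , 3,4, 6.72,8]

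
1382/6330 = 691/3165=0.22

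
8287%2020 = 207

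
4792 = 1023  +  3769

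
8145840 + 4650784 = 12796624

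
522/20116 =261/10058 = 0.03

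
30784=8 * 3848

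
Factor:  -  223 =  - 223^1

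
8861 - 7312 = 1549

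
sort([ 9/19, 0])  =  [0,9/19]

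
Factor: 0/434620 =0 = 0^1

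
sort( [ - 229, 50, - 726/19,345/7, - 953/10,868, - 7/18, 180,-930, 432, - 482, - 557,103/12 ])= [-930,-557,-482, - 229,- 953/10, - 726/19,  -  7/18, 103/12, 345/7, 50, 180, 432, 868 ] 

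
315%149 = 17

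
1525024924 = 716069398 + 808955526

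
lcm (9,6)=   18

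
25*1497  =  37425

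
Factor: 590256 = 2^4*3^2 * 4099^1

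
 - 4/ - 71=4/71 = 0.06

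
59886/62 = 29943/31 = 965.90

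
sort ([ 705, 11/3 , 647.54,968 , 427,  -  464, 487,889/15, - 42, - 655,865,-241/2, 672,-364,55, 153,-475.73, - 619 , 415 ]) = [ - 655,-619 , - 475.73, - 464, - 364, - 241/2 ,-42, 11/3,55,889/15,  153,415,427, 487,647.54, 672,705,865,968]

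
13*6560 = 85280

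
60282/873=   6698/97 = 69.05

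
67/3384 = 67/3384 = 0.02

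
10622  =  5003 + 5619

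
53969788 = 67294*802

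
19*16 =304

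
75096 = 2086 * 36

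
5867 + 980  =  6847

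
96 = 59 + 37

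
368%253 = 115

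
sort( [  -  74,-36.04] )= [ - 74,-36.04] 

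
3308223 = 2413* 1371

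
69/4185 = 23/1395 = 0.02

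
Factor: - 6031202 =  - 2^1* 3015601^1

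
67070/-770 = -88 + 69/77= - 87.10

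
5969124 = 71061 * 84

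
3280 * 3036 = 9958080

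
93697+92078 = 185775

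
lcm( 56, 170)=4760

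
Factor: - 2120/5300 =-2^1*5^(-1) = - 2/5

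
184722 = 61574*3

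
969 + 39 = 1008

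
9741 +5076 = 14817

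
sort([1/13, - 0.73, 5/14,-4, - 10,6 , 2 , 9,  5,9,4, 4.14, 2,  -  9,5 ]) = [ - 10, - 9, - 4, - 0.73, 1/13, 5/14,2,  2, 4,4.14, 5,5, 6,  9 , 9]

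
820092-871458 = -51366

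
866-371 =495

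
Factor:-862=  - 2^1*431^1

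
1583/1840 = 1583/1840 = 0.86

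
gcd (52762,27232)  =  1702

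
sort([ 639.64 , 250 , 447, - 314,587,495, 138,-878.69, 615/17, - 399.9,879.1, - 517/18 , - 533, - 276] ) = [ - 878.69, - 533,-399.9,-314 , - 276, - 517/18,615/17  ,  138, 250,  447,495,587 , 639.64,879.1]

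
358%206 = 152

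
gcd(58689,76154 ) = 1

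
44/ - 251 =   -  1 + 207/251= - 0.18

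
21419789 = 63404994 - 41985205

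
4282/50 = 2141/25 = 85.64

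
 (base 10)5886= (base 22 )C3C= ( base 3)22002000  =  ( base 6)43130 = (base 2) 1011011111110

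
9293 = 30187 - 20894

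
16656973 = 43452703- 26795730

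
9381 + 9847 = 19228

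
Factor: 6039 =3^2*11^1*61^1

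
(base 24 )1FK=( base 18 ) 2h2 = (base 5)12311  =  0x3bc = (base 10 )956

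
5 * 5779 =28895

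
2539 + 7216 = 9755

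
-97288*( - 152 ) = 14787776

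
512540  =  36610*14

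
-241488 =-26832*9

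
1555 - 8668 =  - 7113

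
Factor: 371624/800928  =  2^( - 2) * 3^(- 5)*11^1*41^1 = 451/972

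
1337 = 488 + 849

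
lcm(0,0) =0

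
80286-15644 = 64642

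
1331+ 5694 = 7025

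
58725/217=270 + 135/217=270.62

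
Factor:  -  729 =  - 3^6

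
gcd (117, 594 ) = 9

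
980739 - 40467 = 940272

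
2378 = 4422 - 2044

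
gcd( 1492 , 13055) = 373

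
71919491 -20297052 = 51622439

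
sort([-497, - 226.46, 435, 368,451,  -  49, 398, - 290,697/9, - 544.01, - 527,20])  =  [ - 544.01, -527, - 497, - 290, - 226.46, - 49 , 20,697/9, 368 , 398,435,451] 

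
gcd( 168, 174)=6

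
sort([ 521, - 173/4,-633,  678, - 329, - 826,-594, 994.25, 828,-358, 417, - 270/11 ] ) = [ - 826,-633, - 594 , - 358, - 329, - 173/4, - 270/11, 417, 521, 678,828, 994.25 ] 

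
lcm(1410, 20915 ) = 125490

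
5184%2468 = 248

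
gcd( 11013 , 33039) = 11013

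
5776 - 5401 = 375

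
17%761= 17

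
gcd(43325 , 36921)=1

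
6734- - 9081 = 15815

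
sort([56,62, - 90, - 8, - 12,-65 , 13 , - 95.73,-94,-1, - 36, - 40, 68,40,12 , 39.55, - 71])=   [ - 95.73,  -  94, - 90, - 71, - 65 , - 40,-36,-12, - 8, - 1,12, 13,39.55, 40, 56,62, 68]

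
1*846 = 846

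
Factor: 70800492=2^2* 3^1*7^2*347^2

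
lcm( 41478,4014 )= 124434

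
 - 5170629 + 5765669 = 595040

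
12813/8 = 1601 + 5/8 = 1601.62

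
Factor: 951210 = 2^1 * 3^3*5^1*13^1 *271^1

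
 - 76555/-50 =15311/10 = 1531.10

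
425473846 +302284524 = 727758370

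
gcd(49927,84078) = 1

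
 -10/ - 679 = 10/679 = 0.01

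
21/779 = 21/779= 0.03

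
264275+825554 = 1089829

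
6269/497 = 6269/497 = 12.61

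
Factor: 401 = 401^1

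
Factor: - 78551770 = -2^1*5^1*11^1  *714107^1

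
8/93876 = 2/23469 = 0.00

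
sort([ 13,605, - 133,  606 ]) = [- 133,13,605, 606]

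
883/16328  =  883/16328=0.05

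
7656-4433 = 3223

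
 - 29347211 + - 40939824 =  - 70287035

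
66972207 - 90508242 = - 23536035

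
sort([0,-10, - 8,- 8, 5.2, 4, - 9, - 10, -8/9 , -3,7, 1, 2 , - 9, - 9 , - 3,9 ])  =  [ - 10,  -  10, - 9,  -  9, - 9 , - 8, - 8, -3,-3, - 8/9 , 0 , 1, 2, 4, 5.2,7,9 ]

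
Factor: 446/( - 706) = - 223/353 = - 223^1  *  353^( - 1 )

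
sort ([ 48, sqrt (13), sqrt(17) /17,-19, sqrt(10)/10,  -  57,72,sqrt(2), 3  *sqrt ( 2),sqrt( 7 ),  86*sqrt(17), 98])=[-57, - 19, sqrt(17 ) /17 , sqrt(10 ) /10,sqrt ( 2 ), sqrt(7 ), sqrt( 13),3*sqrt(2),48,72,  98,86 * sqrt(17)]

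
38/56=19/28 = 0.68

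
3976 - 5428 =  - 1452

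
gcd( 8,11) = 1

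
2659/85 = 31+24/85  =  31.28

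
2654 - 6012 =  - 3358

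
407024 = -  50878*(- 8) 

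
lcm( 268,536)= 536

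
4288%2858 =1430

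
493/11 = 44 + 9/11 = 44.82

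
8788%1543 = 1073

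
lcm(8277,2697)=240033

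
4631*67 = 310277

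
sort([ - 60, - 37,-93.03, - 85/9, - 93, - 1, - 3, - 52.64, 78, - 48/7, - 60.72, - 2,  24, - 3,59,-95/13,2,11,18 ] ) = [ - 93.03, - 93, - 60.72,-60, - 52.64, - 37, - 85/9 , - 95/13, - 48/7, - 3, - 3, - 2, - 1,2, 11,18 , 24, 59,  78]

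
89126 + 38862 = 127988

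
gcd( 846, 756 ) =18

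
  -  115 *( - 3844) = 442060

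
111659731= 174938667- 63278936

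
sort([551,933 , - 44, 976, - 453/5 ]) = [ - 453/5, - 44,551,  933 , 976]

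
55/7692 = 55/7692 = 0.01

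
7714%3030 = 1654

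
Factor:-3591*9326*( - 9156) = 2^3*3^4*7^2*19^1*109^1*4663^1 = 306631381896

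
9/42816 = 3/14272 = 0.00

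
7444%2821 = 1802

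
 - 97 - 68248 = -68345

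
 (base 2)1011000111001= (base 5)140224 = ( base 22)BGD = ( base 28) 775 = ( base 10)5689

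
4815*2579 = 12417885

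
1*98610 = 98610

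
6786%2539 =1708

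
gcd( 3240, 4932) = 36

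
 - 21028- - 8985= -12043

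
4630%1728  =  1174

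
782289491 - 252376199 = 529913292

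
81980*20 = 1639600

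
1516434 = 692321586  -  690805152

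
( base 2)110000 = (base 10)48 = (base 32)1g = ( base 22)24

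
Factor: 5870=2^1 * 5^1 * 587^1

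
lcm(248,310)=1240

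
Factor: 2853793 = 47^1*60719^1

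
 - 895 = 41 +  - 936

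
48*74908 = 3595584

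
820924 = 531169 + 289755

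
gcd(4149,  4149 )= 4149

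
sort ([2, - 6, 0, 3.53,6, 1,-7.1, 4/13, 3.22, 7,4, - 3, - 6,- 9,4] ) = [ - 9, - 7.1, - 6 , - 6, - 3,  0, 4/13, 1,2 , 3.22,3.53  ,  4, 4,6, 7 ]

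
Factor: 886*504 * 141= 2^4*3^3  *  7^1*47^1 * 443^1 = 62962704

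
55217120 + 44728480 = 99945600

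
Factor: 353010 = 2^1*3^1*5^1*7^1*41^2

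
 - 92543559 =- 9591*9649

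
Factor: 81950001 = 3^1*7^2*557483^1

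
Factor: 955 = 5^1 * 191^1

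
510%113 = 58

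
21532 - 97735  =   - 76203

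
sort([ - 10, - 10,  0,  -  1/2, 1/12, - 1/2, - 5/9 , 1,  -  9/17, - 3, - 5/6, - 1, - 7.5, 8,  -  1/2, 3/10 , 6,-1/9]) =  [  -  10, - 10, - 7.5, - 3 , - 1, - 5/6, - 5/9 , - 9/17 , - 1/2, - 1/2, - 1/2, - 1/9,  0, 1/12, 3/10, 1, 6,8]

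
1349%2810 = 1349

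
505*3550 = 1792750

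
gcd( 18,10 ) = 2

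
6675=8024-1349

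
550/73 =7 + 39/73  =  7.53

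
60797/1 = 60797 = 60797.00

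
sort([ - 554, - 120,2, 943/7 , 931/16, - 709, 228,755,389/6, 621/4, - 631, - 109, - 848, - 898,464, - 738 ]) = [ - 898, - 848, - 738, - 709, - 631, - 554, - 120, - 109,2,931/16,389/6, 943/7, 621/4,  228, 464, 755]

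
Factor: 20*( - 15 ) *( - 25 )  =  2^2*3^1*5^4 = 7500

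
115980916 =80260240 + 35720676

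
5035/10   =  1007/2 = 503.50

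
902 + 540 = 1442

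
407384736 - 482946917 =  -75562181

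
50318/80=628 + 39/40=628.98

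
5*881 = 4405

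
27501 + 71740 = 99241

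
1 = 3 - 2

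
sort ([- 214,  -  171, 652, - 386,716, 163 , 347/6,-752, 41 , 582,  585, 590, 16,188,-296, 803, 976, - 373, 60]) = [-752,-386,  -  373,-296,-214 ,-171, 16,41, 347/6,60, 163,188,582, 585 , 590,652, 716, 803,976]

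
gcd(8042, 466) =2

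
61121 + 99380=160501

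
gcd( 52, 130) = 26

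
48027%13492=7551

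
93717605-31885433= 61832172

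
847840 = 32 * 26495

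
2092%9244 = 2092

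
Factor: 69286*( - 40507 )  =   - 2806568002  =  - 2^1  *7^3*101^1 * 40507^1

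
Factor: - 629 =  - 17^1 * 37^1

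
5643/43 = 5643/43 = 131.23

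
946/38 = 473/19 =24.89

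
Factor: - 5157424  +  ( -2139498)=  -  7296922 = -2^1*29^1*97^1*1297^1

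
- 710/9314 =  - 355/4657  =  - 0.08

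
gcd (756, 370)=2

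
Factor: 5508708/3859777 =2^2*3^1*19^1*37^1*179^( - 1 )*653^1*21563^( - 1 ) 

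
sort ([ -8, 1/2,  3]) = [ - 8, 1/2, 3]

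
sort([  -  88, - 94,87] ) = [ -94 ,  -  88, 87]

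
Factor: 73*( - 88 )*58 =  - 372592 = - 2^4*11^1*29^1*73^1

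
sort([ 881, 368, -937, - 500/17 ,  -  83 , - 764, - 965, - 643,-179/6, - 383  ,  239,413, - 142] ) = [ - 965,- 937,-764,- 643, - 383, - 142,- 83, - 179/6, - 500/17, 239,368, 413,881 ] 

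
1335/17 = 78 + 9/17 = 78.53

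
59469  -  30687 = 28782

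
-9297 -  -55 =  - 9242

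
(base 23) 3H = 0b1010110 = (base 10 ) 86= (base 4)1112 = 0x56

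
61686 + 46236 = 107922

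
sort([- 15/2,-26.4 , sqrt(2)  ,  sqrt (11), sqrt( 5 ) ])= [ - 26.4, - 15/2,sqrt( 2 ), sqrt( 5 ), sqrt( 11)]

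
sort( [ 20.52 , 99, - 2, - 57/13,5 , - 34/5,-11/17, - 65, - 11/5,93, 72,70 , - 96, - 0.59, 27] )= [ - 96, - 65, - 34/5, - 57/13,-11/5, - 2, - 11/17, - 0.59,5 , 20.52, 27,70,72,93,99 ] 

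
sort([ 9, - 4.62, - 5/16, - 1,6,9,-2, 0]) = [ - 4.62, - 2, - 1,  -  5/16, 0,6,9,  9]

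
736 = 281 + 455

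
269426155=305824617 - 36398462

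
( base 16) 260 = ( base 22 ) 15E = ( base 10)608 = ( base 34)hu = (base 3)211112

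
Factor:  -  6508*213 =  - 1386204  =  - 2^2 * 3^1 * 71^1*1627^1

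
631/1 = 631=631.00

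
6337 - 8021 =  - 1684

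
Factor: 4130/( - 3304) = -5/4 = - 2^( - 2 ) *5^1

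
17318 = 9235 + 8083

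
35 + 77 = 112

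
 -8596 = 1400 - 9996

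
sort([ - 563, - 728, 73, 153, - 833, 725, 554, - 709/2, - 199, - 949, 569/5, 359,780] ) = [ - 949,-833, - 728, - 563, - 709/2, - 199, 73, 569/5, 153, 359  ,  554, 725, 780] 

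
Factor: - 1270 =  - 2^1 * 5^1*127^1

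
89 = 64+25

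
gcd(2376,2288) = 88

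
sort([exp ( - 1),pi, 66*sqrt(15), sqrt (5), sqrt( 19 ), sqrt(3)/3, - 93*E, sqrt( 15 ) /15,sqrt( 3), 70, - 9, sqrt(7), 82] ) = [ - 93*E, - 9, sqrt (15 )/15,exp( - 1 ),sqrt(3 ) /3, sqrt( 3), sqrt(5),sqrt ( 7 ),pi, sqrt(19), 70,82, 66 * sqrt( 15 ) ]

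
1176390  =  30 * 39213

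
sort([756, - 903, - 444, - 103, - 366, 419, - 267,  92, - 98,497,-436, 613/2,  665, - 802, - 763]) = [ - 903, - 802,  -  763, - 444, - 436,-366, - 267, - 103, - 98,92, 613/2, 419,497,  665,756 ] 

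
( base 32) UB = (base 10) 971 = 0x3cb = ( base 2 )1111001011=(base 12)68B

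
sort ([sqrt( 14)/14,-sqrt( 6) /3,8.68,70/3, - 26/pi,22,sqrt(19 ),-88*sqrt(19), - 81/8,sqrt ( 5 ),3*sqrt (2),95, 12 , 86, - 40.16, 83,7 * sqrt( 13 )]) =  [ - 88 * sqrt(19), - 40.16, - 81/8,-26/pi,-sqrt( 6 )/3,  sqrt(14 )/14, sqrt( 5 ),3*sqrt ( 2 ), sqrt( 19 ),8.68,12,22,70/3 , 7*sqrt(13),83,86,  95]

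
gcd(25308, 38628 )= 1332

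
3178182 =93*34174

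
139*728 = 101192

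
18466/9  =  2051 + 7/9  =  2051.78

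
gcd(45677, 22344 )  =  1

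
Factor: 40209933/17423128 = 2^ ( - 3 )*3^1*73^1*89^1*2063^1* 2177891^ ( - 1) 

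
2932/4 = 733 = 733.00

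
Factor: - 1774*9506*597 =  - 2^2 * 3^1*7^2*97^1*199^1 * 887^1 = - 10067595468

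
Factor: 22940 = 2^2* 5^1 *31^1*37^1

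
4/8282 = 2/4141 = 0.00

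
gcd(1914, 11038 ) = 2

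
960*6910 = 6633600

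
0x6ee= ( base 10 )1774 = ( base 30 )1T4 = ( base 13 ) a66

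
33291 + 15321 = 48612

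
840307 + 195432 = 1035739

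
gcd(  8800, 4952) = 8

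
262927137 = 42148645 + 220778492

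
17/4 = 4+ 1/4 =4.25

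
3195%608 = 155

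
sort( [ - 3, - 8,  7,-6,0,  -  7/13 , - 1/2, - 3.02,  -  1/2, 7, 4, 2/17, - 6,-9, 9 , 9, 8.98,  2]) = [ - 9,  -  8,- 6, - 6,-3.02, - 3, - 7/13,  -  1/2, -1/2,0, 2/17,2, 4,7, 7, 8.98, 9, 9]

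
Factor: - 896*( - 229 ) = 2^7*7^1*229^1 = 205184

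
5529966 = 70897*78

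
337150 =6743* 50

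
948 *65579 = 62168892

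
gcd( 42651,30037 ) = 7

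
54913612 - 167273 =54746339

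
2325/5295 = 155/353 = 0.44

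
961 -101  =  860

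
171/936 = 19/104 = 0.18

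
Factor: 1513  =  17^1*89^1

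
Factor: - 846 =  - 2^1 * 3^2  *47^1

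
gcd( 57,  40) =1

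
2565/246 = 855/82  =  10.43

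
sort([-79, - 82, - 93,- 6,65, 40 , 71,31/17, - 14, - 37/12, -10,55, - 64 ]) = [ - 93, - 82, -79, -64, - 14, - 10,- 6 ,-37/12,31/17,40, 55,65,71]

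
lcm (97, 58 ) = 5626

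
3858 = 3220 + 638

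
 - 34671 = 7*( -4953)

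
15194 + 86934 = 102128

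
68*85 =5780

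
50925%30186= 20739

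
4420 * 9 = 39780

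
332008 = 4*83002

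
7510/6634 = 1+438/3317 = 1.13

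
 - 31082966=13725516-44808482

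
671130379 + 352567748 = 1023698127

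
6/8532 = 1/1422=0.00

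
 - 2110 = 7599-9709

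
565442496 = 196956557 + 368485939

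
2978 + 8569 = 11547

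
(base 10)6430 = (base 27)8M4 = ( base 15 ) 1D8A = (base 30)74a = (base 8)14436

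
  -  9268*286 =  - 2650648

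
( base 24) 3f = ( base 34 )2j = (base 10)87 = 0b1010111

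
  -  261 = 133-394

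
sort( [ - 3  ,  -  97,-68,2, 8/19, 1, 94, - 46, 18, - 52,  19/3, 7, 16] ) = [ - 97, - 68,- 52, -46,  -  3,8/19,1, 2,  19/3, 7, 16, 18, 94 ]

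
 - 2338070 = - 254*9205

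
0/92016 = 0 = 0.00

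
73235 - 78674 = -5439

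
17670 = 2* 8835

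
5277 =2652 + 2625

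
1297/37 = 1297/37=35.05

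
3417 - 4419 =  - 1002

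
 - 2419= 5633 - 8052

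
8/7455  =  8/7455 = 0.00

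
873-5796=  - 4923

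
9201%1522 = 69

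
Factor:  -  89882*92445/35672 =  - 2^( - 2)*3^1*5^1*7^(-3 )*3457^1*6163^1 = - 319582365/1372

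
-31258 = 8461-39719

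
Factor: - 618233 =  - 7^2  *  11^1*31^1*37^1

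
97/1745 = 97/1745 = 0.06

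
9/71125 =9/71125=0.00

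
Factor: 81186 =2^1*3^1*7^1*1933^1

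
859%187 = 111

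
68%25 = 18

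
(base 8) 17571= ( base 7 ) 32330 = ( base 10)8057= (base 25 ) cm7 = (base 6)101145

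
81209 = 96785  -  15576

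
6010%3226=2784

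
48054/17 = 48054/17 = 2826.71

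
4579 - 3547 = 1032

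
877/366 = 877/366= 2.40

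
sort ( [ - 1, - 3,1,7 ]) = [ - 3,-1,1, 7] 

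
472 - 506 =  - 34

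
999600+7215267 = 8214867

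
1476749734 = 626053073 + 850696661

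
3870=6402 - 2532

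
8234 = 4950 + 3284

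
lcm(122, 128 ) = 7808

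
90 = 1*90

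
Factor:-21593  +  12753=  - 8840=- 2^3*5^1*13^1*17^1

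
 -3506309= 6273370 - 9779679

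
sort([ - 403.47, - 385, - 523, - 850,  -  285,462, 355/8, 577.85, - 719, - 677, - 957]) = [ - 957, - 850, - 719,- 677,  -  523, - 403.47, - 385,- 285 , 355/8, 462,  577.85]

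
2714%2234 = 480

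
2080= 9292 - 7212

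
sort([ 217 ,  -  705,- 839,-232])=[ - 839,- 705, - 232,217 ] 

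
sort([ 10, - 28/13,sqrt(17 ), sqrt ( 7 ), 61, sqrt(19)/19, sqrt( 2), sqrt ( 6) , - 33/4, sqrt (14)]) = [-33/4, - 28/13, sqrt( 19)/19, sqrt(2)  ,  sqrt( 6),sqrt( 7), sqrt( 14), sqrt( 17), 10, 61] 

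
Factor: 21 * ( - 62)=  -  2^1*3^1*7^1*31^1 =- 1302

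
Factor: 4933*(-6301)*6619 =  - 205737271627 = - 4933^1*6301^1*6619^1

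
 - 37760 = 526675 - 564435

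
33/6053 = 33/6053 = 0.01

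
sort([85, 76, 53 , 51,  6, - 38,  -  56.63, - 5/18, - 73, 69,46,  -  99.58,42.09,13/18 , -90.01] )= [ - 99.58,-90.01 ,-73, - 56.63,  -  38, - 5/18, 13/18, 6, 42.09, 46, 51, 53,  69,76,  85 ]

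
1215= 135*9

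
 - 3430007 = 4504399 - 7934406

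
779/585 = 779/585 = 1.33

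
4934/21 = 4934/21 = 234.95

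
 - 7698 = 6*( - 1283) 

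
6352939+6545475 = 12898414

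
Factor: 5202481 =5202481^1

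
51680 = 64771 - 13091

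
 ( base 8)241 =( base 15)AB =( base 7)320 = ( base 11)137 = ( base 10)161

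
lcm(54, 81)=162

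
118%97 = 21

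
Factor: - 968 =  - 2^3*11^2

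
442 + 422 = 864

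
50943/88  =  50943/88 = 578.90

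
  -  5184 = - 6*864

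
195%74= 47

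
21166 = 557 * 38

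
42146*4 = 168584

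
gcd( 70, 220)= 10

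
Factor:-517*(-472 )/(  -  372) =-61006/93 = -2^1*3^( - 1 )*11^1 * 31^(-1)*47^1*59^1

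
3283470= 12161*270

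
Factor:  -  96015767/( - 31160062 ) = 2^( - 1)*15580031^( - 1 )*96015767^1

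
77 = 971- 894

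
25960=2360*11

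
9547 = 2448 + 7099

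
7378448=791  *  9328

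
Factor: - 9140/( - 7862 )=2^1*5^1*457^1*3931^(  -  1) = 4570/3931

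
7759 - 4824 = 2935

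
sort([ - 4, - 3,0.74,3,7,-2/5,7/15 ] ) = [ - 4, - 3 ,-2/5,7/15,0.74, 3,7 ] 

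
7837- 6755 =1082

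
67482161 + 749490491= 816972652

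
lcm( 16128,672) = 16128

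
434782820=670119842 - 235337022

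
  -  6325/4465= - 1265/893 = - 1.42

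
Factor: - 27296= - 2^5*853^1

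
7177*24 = 172248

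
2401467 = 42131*57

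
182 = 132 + 50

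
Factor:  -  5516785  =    -  5^1*151^1*7307^1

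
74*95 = 7030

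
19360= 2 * 9680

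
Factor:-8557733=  - 19^1*313^1 * 1439^1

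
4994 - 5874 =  - 880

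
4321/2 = 2160 + 1/2 = 2160.50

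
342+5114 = 5456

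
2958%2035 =923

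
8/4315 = 8/4315  =  0.00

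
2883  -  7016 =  - 4133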